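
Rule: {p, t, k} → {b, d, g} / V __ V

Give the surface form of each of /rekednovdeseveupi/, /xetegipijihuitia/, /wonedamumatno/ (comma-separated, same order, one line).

regednovdeseveubi, xedegibijihuidia, wonedamumatno

/rekednovdeseveupi/: /k/ is a voiceless stop between vowels /e/ and /e/, so it voices to [g]. /p/ is a voiceless stop between vowels /u/ and /i/, so it voices to [b]. → [regednovdeseveubi].
/xetegipijihuitia/: /t/ is a voiceless stop between vowels /e/ and /e/, so it voices to [d]. /p/ is a voiceless stop between vowels /i/ and /i/, so it voices to [b]. /t/ is a voiceless stop between vowels /i/ and /i/, so it voices to [d]. → [xedegibijihuidia].
/wonedamumatno/: the rule's environment is not met; surfaces unchanged as [wonedamumatno].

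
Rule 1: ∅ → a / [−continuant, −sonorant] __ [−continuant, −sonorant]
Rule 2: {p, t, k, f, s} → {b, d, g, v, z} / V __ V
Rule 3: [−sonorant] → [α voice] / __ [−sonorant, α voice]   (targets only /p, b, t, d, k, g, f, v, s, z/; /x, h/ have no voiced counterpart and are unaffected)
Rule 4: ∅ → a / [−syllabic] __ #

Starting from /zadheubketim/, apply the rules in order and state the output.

zatheubagedima

Rule 1 (stop-cluster a-epenthesis): /b/ and /k/ form a stop–stop cluster, so [a] is inserted between them. /zadheubketim/ → zadheubaketim.
Rule 2 (intervocalic voicing): /k/ is a voiceless obstruent between vowels /a/ and /e/, so it voices to [g]. /t/ is a voiceless obstruent between vowels /e/ and /i/, so it voices to [d]. /zadheubaketim/ → zadheubagedim.
Rule 3 (regressive voicing assimilation): /d/ precedes the voiceless obstruent /h/, so it devoices to [t] by assimilation. /zadheubagedim/ → zatheubagedim.
Rule 4 (final a-epenthesis): the form ends in the consonant /m/, so [a] is inserted word-finally. /zatheubagedim/ → zatheubagedima.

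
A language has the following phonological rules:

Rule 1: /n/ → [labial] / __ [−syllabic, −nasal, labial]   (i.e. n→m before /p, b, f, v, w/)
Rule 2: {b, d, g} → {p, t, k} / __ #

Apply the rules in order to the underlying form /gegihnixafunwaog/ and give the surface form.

gegihnixafumwaok

Rule 1 (nasal place assimilation): /n/ precedes the labial consonant /w/, so it assimilates in place to [m]. /gegihnixafunwaog/ → gegihnixafumwaog.
Rule 2 (final devoicing): /g/ is a voiced stop in word-final position, so it devoices to [k]. /gegihnixafumwaog/ → gegihnixafumwaok.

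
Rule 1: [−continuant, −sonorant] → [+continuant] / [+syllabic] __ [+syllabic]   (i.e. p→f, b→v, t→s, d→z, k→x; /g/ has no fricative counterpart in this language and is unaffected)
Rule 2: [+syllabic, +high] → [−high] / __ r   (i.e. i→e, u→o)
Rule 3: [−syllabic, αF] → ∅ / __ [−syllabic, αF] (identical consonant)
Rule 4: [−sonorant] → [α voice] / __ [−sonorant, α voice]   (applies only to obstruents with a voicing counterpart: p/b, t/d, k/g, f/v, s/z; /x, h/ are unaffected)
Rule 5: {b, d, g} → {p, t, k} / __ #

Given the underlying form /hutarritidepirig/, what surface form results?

husarisizeferik

Rule 1 (intervocalic spirantization): /t/ is a stop between vowels /u/ and /a/, so it spirantizes to the fricative [s]. /t/ is a stop between vowels /i/ and /i/, so it spirantizes to the fricative [s]. /d/ is a stop between vowels /i/ and /e/, so it spirantizes to the fricative [z]. /p/ is a stop between vowels /e/ and /i/, so it spirantizes to the fricative [f]. /hutarritidepirig/ → husarrisizefirig.
Rule 2 (pre-rhotic lowering): /i/ is a high vowel immediately before /r/, so it lowers to [e]. /husarrisizefirig/ → husarrisizeferig.
Rule 3 (degemination): /rr/ is a geminate; the first /r/ deletes. /husarrisizeferig/ → husarisizeferig.
Rule 4 (regressive voicing assimilation): no segment meets the environment; /husarisizeferig/ is unchanged.
Rule 5 (final devoicing): /g/ is a voiced stop in word-final position, so it devoices to [k]. /husarisizeferig/ → husarisizeferik.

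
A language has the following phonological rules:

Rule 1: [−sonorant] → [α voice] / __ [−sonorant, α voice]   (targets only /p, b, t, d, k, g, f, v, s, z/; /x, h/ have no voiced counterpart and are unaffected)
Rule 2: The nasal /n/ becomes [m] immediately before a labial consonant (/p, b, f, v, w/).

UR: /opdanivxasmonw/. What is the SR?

obdanifxasmomw

Rule 1 (regressive voicing assimilation): /p/ precedes the voiced obstruent /d/, so it voices to [b] by assimilation. /v/ precedes the voiceless obstruent /x/, so it devoices to [f] by assimilation. /opdanivxasmonw/ → obdanifxasmonw.
Rule 2 (nasal place assimilation): /n/ precedes the labial consonant /w/, so it assimilates in place to [m]. /obdanifxasmonw/ → obdanifxasmomw.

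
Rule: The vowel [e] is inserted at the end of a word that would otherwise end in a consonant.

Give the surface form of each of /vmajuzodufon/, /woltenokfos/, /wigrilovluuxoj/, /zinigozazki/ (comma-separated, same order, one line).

/vmajuzodufon/: the form ends in the consonant /n/, so [e] is inserted word-finally. → [vmajuzodufone].
/woltenokfos/: the form ends in the consonant /s/, so [e] is inserted word-finally. → [woltenokfose].
/wigrilovluuxoj/: the form ends in the consonant /j/, so [e] is inserted word-finally. → [wigrilovluuxoje].
/zinigozazki/: the rule's environment is not met; surfaces unchanged as [zinigozazki].

vmajuzodufone, woltenokfose, wigrilovluuxoje, zinigozazki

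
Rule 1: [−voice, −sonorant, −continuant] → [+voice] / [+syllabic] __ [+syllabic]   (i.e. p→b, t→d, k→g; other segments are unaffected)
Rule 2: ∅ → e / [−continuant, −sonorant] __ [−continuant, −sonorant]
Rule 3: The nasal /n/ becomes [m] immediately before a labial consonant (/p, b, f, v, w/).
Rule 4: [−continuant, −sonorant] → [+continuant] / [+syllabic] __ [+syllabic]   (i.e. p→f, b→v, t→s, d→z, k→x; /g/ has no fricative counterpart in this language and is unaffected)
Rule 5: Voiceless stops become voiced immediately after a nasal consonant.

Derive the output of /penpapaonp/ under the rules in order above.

Rule 1 (intervocalic voicing): /p/ is a voiceless stop between vowels /a/ and /a/, so it voices to [b]. /penpapaonp/ → penpabaonp.
Rule 2 (stop-cluster e-epenthesis): no segment meets the environment; /penpabaonp/ is unchanged.
Rule 3 (nasal place assimilation): /n/ precedes the labial consonant /p/, so it assimilates in place to [m]. /n/ precedes the labial consonant /p/, so it assimilates in place to [m]. /penpabaonp/ → pempabaomp.
Rule 4 (intervocalic spirantization): /b/ is a stop between vowels /a/ and /a/, so it spirantizes to the fricative [v]. /pempabaomp/ → pempavaomp.
Rule 5 (post-nasal voicing): /p/ is a voiceless stop immediately after the nasal /m/, so it voices to [b]. /p/ is a voiceless stop immediately after the nasal /m/, so it voices to [b]. /pempavaomp/ → pembavaomb.

pembavaomb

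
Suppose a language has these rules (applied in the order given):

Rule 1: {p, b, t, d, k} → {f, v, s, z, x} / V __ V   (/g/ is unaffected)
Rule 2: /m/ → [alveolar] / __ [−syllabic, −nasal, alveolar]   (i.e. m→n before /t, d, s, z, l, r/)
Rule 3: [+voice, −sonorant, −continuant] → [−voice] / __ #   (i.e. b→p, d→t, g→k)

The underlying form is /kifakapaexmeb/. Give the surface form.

kifaxafaexmep

Rule 1 (intervocalic spirantization): /k/ is a stop between vowels /a/ and /a/, so it spirantizes to the fricative [x]. /p/ is a stop between vowels /a/ and /a/, so it spirantizes to the fricative [f]. /kifakapaexmeb/ → kifaxafaexmeb.
Rule 2 (nasal place assimilation): no segment meets the environment; /kifaxafaexmeb/ is unchanged.
Rule 3 (final devoicing): /b/ is a voiced stop in word-final position, so it devoices to [p]. /kifaxafaexmeb/ → kifaxafaexmep.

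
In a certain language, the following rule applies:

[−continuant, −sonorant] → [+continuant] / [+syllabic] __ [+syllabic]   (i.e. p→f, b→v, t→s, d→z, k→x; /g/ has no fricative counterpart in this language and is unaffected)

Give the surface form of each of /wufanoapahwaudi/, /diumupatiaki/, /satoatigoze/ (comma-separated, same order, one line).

wufanoafahwauzi, diumufasiaxi, sasoasigoze

/wufanoapahwaudi/: /p/ is a stop between vowels /a/ and /a/, so it spirantizes to the fricative [f]. /d/ is a stop between vowels /u/ and /i/, so it spirantizes to the fricative [z]. → [wufanoafahwauzi].
/diumupatiaki/: /p/ is a stop between vowels /u/ and /a/, so it spirantizes to the fricative [f]. /t/ is a stop between vowels /a/ and /i/, so it spirantizes to the fricative [s]. /k/ is a stop between vowels /a/ and /i/, so it spirantizes to the fricative [x]. → [diumufasiaxi].
/satoatigoze/: /t/ is a stop between vowels /a/ and /o/, so it spirantizes to the fricative [s]. /t/ is a stop between vowels /a/ and /i/, so it spirantizes to the fricative [s]. → [sasoasigoze].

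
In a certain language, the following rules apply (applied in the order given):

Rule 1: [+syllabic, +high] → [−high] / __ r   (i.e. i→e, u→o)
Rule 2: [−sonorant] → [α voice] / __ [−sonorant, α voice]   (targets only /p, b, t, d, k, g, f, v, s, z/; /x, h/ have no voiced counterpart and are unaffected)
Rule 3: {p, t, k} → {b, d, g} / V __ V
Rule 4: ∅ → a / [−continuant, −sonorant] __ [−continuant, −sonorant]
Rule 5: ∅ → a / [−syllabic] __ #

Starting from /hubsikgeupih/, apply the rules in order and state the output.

hupsigageubiha

Rule 1 (pre-rhotic lowering): no segment meets the environment; /hubsikgeupih/ is unchanged.
Rule 2 (regressive voicing assimilation): /b/ precedes the voiceless obstruent /s/, so it devoices to [p] by assimilation. /k/ precedes the voiced obstruent /g/, so it voices to [g] by assimilation. /hubsikgeupih/ → hupsiggeupih.
Rule 3 (intervocalic voicing): /p/ is a voiceless stop between vowels /u/ and /i/, so it voices to [b]. /hupsiggeupih/ → hupsiggeubih.
Rule 4 (stop-cluster a-epenthesis): /g/ and /g/ form a stop–stop cluster, so [a] is inserted between them. /hupsiggeubih/ → hupsigageubih.
Rule 5 (final a-epenthesis): the form ends in the consonant /h/, so [a] is inserted word-finally. /hupsigageubih/ → hupsigageubiha.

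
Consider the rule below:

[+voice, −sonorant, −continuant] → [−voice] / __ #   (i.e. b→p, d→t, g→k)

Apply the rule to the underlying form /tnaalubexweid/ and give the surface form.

Scanning /tnaalubexweid/: /b/ at position 7 is not in the conditioning environment; /d/ is a voiced stop in word-final position, so it devoices to [t].
Result: [tnaalubexweit].

tnaalubexweit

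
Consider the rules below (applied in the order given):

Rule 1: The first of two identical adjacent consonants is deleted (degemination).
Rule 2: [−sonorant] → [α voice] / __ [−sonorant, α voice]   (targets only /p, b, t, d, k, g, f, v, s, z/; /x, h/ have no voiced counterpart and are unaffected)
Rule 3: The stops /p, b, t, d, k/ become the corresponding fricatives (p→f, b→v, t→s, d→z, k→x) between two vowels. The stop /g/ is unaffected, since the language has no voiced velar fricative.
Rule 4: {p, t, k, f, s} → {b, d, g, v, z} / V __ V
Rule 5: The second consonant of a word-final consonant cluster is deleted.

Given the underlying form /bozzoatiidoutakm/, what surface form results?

Rule 1 (degemination): /zz/ is a geminate; the first /z/ deletes. /bozzoatiidoutakm/ → bozoatiidoutakm.
Rule 2 (regressive voicing assimilation): no segment meets the environment; /bozoatiidoutakm/ is unchanged.
Rule 3 (intervocalic spirantization): /t/ is a stop between vowels /a/ and /i/, so it spirantizes to the fricative [s]. /d/ is a stop between vowels /i/ and /o/, so it spirantizes to the fricative [z]. /t/ is a stop between vowels /u/ and /a/, so it spirantizes to the fricative [s]. /bozoatiidoutakm/ → bozoasiizousakm.
Rule 4 (intervocalic voicing): /s/ is a voiceless obstruent between vowels /a/ and /i/, so it voices to [z]. /s/ is a voiceless obstruent between vowels /u/ and /a/, so it voices to [z]. /bozoasiizousakm/ → bozoaziizouzakm.
Rule 5 (final cluster simplification): /m/ is the second consonant of a word-final cluster /km/, so it deletes. /bozoaziizouzakm/ → bozoaziizouzak.

bozoaziizouzak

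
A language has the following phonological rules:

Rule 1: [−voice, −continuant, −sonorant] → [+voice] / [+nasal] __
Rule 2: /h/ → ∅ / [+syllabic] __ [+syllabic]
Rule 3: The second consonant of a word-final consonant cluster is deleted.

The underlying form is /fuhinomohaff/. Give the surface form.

Rule 1 (post-nasal voicing): no segment meets the environment; /fuhinomohaff/ is unchanged.
Rule 2 (intervocalic h-deletion): /h/ occurs between vowels /u/ and /i/, so it deletes. /h/ occurs between vowels /o/ and /a/, so it deletes. /fuhinomohaff/ → fuinomoaff.
Rule 3 (final cluster simplification): /f/ is the second consonant of a word-final cluster /ff/, so it deletes. /fuinomoaff/ → fuinomoaf.

fuinomoaf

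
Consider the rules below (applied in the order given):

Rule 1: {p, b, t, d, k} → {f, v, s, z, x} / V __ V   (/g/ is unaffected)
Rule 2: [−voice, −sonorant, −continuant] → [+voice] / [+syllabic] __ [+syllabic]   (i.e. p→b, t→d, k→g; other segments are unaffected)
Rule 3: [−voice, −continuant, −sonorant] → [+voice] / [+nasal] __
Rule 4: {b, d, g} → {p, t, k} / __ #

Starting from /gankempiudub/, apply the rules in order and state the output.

Rule 1 (intervocalic spirantization): /d/ is a stop between vowels /u/ and /u/, so it spirantizes to the fricative [z]. /gankempiudub/ → gankempiuzub.
Rule 2 (intervocalic voicing): no segment meets the environment; /gankempiuzub/ is unchanged.
Rule 3 (post-nasal voicing): /k/ is a voiceless stop immediately after the nasal /n/, so it voices to [g]. /p/ is a voiceless stop immediately after the nasal /m/, so it voices to [b]. /gankempiuzub/ → gangembiuzub.
Rule 4 (final devoicing): /b/ is a voiced stop in word-final position, so it devoices to [p]. /gangembiuzub/ → gangembiuzup.

gangembiuzup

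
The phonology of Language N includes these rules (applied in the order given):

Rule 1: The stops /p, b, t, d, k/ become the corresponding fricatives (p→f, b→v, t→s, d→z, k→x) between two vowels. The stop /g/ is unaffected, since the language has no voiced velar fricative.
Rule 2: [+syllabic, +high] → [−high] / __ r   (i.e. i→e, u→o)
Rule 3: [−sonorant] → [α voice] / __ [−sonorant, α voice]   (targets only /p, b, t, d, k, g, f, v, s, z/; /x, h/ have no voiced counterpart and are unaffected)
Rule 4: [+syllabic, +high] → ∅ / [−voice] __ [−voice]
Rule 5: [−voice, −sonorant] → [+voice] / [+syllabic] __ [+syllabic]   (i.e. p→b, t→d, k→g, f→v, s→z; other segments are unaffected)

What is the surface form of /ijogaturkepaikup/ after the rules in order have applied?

Rule 1 (intervocalic spirantization): /t/ is a stop between vowels /a/ and /u/, so it spirantizes to the fricative [s]. /p/ is a stop between vowels /e/ and /a/, so it spirantizes to the fricative [f]. /k/ is a stop between vowels /i/ and /u/, so it spirantizes to the fricative [x]. /ijogaturkepaikup/ → ijogasurkefaixup.
Rule 2 (pre-rhotic lowering): /u/ is a high vowel immediately before /r/, so it lowers to [o]. /ijogasurkefaixup/ → ijogasorkefaixup.
Rule 3 (regressive voicing assimilation): no segment meets the environment; /ijogasorkefaixup/ is unchanged.
Rule 4 (high vowel syncope): /u/ is a high vowel flanked by voiceless consonants /x/ and /p/, so it deletes. /ijogasorkefaixup/ → ijogasorkefaixp.
Rule 5 (intervocalic voicing): /s/ is a voiceless obstruent between vowels /a/ and /o/, so it voices to [z]. /f/ is a voiceless obstruent between vowels /e/ and /a/, so it voices to [v]. /ijogasorkefaixp/ → ijogazorkevaixp.

ijogazorkevaixp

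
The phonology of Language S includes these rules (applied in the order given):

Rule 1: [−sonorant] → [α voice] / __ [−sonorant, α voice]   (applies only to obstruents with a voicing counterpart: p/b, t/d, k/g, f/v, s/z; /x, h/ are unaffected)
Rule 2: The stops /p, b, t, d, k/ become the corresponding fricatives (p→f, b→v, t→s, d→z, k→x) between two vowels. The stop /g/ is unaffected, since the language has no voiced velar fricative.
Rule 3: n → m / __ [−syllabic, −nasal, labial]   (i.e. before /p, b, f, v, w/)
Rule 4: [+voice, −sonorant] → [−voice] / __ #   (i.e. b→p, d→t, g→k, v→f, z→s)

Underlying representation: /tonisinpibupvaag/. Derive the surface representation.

tonisimpivubvaak

Rule 1 (regressive voicing assimilation): /p/ precedes the voiced obstruent /v/, so it voices to [b] by assimilation. /tonisinpibupvaag/ → tonisinpibubvaag.
Rule 2 (intervocalic spirantization): /b/ is a stop between vowels /i/ and /u/, so it spirantizes to the fricative [v]. /tonisinpibubvaag/ → tonisinpivubvaag.
Rule 3 (nasal place assimilation): /n/ precedes the labial consonant /p/, so it assimilates in place to [m]. /tonisinpivubvaag/ → tonisimpivubvaag.
Rule 4 (final devoicing): /g/ is a voiced obstruent in word-final position, so it devoices to [k]. /tonisimpivubvaag/ → tonisimpivubvaak.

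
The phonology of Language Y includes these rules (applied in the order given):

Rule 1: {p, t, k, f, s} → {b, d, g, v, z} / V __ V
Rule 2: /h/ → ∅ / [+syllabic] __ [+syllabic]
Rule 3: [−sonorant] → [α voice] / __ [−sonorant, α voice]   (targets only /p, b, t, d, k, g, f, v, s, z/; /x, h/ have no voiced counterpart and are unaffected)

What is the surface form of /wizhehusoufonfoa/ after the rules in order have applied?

wisheuzouvonfoa

Rule 1 (intervocalic voicing): /s/ is a voiceless obstruent between vowels /u/ and /o/, so it voices to [z]. /f/ is a voiceless obstruent between vowels /u/ and /o/, so it voices to [v]. /wizhehusoufonfoa/ → wizhehuzouvonfoa.
Rule 2 (intervocalic h-deletion): /h/ occurs between vowels /e/ and /u/, so it deletes. /wizhehuzouvonfoa/ → wizheuzouvonfoa.
Rule 3 (regressive voicing assimilation): /z/ precedes the voiceless obstruent /h/, so it devoices to [s] by assimilation. /wizheuzouvonfoa/ → wisheuzouvonfoa.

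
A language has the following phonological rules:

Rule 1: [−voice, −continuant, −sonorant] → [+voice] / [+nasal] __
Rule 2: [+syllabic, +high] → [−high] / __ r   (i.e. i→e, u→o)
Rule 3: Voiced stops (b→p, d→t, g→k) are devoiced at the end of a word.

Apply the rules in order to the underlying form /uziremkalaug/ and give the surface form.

Rule 1 (post-nasal voicing): /k/ is a voiceless stop immediately after the nasal /m/, so it voices to [g]. /uziremkalaug/ → uziremgalaug.
Rule 2 (pre-rhotic lowering): /i/ is a high vowel immediately before /r/, so it lowers to [e]. /uziremgalaug/ → uzeremgalaug.
Rule 3 (final devoicing): /g/ is a voiced stop in word-final position, so it devoices to [k]. /uzeremgalaug/ → uzeremgalauk.

uzeremgalauk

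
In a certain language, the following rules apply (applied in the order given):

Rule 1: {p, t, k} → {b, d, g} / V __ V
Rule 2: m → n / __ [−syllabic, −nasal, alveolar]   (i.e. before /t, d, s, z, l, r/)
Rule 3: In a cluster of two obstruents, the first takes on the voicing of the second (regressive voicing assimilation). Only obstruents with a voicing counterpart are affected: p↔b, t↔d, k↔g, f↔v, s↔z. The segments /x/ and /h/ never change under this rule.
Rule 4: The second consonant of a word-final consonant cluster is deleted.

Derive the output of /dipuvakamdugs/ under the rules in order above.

Rule 1 (intervocalic voicing): /p/ is a voiceless stop between vowels /i/ and /u/, so it voices to [b]. /k/ is a voiceless stop between vowels /a/ and /a/, so it voices to [g]. /dipuvakamdugs/ → dibuvagamdugs.
Rule 2 (nasal place assimilation): /m/ precedes the alveolar consonant /d/, so it assimilates in place to [n]. /dibuvagamdugs/ → dibuvagandugs.
Rule 3 (regressive voicing assimilation): /g/ precedes the voiceless obstruent /s/, so it devoices to [k] by assimilation. /dibuvagandugs/ → dibuvaganduks.
Rule 4 (final cluster simplification): /s/ is the second consonant of a word-final cluster /ks/, so it deletes. /dibuvaganduks/ → dibuvaganduk.

dibuvaganduk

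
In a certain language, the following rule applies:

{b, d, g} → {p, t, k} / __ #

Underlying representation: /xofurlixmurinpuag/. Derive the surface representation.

/g/ is a voiced stop in word-final position, so it devoices to [k].
Surface form: [xofurlixmurinpuak].

xofurlixmurinpuak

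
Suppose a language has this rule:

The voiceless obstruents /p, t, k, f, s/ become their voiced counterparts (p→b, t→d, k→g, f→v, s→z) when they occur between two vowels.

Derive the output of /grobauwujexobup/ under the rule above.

grobauwujexobup

No segment of /grobauwujexobup/ meets the structural description of the rule, so the form surfaces unchanged.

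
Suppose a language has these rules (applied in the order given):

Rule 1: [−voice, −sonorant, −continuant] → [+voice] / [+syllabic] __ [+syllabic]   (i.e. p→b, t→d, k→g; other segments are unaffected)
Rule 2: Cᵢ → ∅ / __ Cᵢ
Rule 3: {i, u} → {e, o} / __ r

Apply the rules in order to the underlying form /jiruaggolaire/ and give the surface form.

Rule 1 (intervocalic voicing): no segment meets the environment; /jiruaggolaire/ is unchanged.
Rule 2 (degemination): /gg/ is a geminate; the first /g/ deletes. /jiruaggolaire/ → jiruagolaire.
Rule 3 (pre-rhotic lowering): /i/ is a high vowel immediately before /r/, so it lowers to [e]. /i/ is a high vowel immediately before /r/, so it lowers to [e]. /jiruagolaire/ → jeruagolaere.

jeruagolaere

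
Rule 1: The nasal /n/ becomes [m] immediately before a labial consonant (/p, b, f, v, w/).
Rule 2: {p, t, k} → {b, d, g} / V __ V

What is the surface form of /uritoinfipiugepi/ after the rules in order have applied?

Rule 1 (nasal place assimilation): /n/ precedes the labial consonant /f/, so it assimilates in place to [m]. /uritoinfipiugepi/ → uritoimfipiugepi.
Rule 2 (intervocalic voicing): /t/ is a voiceless stop between vowels /i/ and /o/, so it voices to [d]. /p/ is a voiceless stop between vowels /i/ and /i/, so it voices to [b]. /p/ is a voiceless stop between vowels /e/ and /i/, so it voices to [b]. /uritoimfipiugepi/ → uridoimfibiugebi.

uridoimfibiugebi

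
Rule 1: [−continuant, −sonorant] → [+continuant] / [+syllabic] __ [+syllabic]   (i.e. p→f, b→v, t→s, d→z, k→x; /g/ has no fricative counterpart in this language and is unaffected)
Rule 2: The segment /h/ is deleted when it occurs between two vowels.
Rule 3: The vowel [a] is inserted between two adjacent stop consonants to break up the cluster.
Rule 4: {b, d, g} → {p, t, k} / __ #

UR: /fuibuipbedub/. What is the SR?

Rule 1 (intervocalic spirantization): /b/ is a stop between vowels /i/ and /u/, so it spirantizes to the fricative [v]. /d/ is a stop between vowels /e/ and /u/, so it spirantizes to the fricative [z]. /fuibuipbedub/ → fuivuipbezub.
Rule 2 (intervocalic h-deletion): no segment meets the environment; /fuivuipbezub/ is unchanged.
Rule 3 (stop-cluster a-epenthesis): /p/ and /b/ form a stop–stop cluster, so [a] is inserted between them. /fuivuipbezub/ → fuivuipabezub.
Rule 4 (final devoicing): /b/ is a voiced stop in word-final position, so it devoices to [p]. /fuivuipabezub/ → fuivuipabezup.

fuivuipabezup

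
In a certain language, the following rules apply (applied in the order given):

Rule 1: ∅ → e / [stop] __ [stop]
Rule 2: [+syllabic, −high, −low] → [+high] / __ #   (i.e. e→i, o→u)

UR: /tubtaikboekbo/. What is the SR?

tubetaikeboekebu

Rule 1 (stop-cluster e-epenthesis): /b/ and /t/ form a stop–stop cluster, so [e] is inserted between them. /k/ and /b/ form a stop–stop cluster, so [e] is inserted between them. /k/ and /b/ form a stop–stop cluster, so [e] is inserted between them. /tubtaikboekbo/ → tubetaikeboekebo.
Rule 2 (final vowel raising): /o/ is a mid vowel in word-final position, so it raises to [u]. /tubetaikeboekebo/ → tubetaikeboekebu.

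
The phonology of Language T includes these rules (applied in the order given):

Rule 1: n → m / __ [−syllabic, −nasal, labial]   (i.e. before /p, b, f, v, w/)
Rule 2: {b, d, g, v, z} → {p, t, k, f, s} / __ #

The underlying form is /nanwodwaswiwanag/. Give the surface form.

Rule 1 (nasal place assimilation): /n/ precedes the labial consonant /w/, so it assimilates in place to [m]. /nanwodwaswiwanag/ → namwodwaswiwanag.
Rule 2 (final devoicing): /g/ is a voiced obstruent in word-final position, so it devoices to [k]. /namwodwaswiwanag/ → namwodwaswiwanak.

namwodwaswiwanak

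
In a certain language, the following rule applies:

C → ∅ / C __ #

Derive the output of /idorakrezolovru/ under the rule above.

idorakrezolovru

No segment of /idorakrezolovru/ meets the structural description of the rule, so the form surfaces unchanged.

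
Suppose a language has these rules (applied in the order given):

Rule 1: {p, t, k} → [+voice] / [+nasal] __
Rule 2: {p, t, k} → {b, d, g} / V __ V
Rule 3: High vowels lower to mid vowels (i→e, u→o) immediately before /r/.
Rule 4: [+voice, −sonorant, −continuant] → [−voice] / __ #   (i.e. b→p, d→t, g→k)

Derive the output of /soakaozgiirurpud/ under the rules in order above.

soagaozgierorput

Rule 1 (post-nasal voicing): no segment meets the environment; /soakaozgiirurpud/ is unchanged.
Rule 2 (intervocalic voicing): /k/ is a voiceless stop between vowels /a/ and /a/, so it voices to [g]. /soakaozgiirurpud/ → soagaozgiirurpud.
Rule 3 (pre-rhotic lowering): /i/ is a high vowel immediately before /r/, so it lowers to [e]. /u/ is a high vowel immediately before /r/, so it lowers to [o]. /soagaozgiirurpud/ → soagaozgierorpud.
Rule 4 (final devoicing): /d/ is a voiced stop in word-final position, so it devoices to [t]. /soagaozgierorpud/ → soagaozgierorput.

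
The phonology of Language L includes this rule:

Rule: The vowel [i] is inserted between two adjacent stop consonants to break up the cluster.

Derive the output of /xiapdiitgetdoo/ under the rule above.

/p/ and /d/ form a stop–stop cluster, so [i] is inserted between them.
/t/ and /g/ form a stop–stop cluster, so [i] is inserted between them.
/t/ and /d/ form a stop–stop cluster, so [i] is inserted between them.
Surface form: [xiapidiitigetidoo].

xiapidiitigetidoo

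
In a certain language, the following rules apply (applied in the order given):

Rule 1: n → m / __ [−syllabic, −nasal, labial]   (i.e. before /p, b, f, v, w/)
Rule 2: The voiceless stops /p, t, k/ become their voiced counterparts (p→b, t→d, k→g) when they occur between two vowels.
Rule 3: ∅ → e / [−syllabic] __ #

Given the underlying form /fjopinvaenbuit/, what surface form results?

fjobimvaembuite

Rule 1 (nasal place assimilation): /n/ precedes the labial consonant /v/, so it assimilates in place to [m]. /n/ precedes the labial consonant /b/, so it assimilates in place to [m]. /fjopinvaenbuit/ → fjopimvaembuit.
Rule 2 (intervocalic voicing): /p/ is a voiceless stop between vowels /o/ and /i/, so it voices to [b]. /fjopimvaembuit/ → fjobimvaembuit.
Rule 3 (final e-epenthesis): the form ends in the consonant /t/, so [e] is inserted word-finally. /fjobimvaembuit/ → fjobimvaembuite.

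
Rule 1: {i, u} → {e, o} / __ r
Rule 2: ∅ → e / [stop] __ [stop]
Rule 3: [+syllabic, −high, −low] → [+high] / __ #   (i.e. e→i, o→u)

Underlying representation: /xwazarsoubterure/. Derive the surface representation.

Rule 1 (pre-rhotic lowering): /u/ is a high vowel immediately before /r/, so it lowers to [o]. /xwazarsoubterure/ → xwazarsoubterore.
Rule 2 (stop-cluster e-epenthesis): /b/ and /t/ form a stop–stop cluster, so [e] is inserted between them. /xwazarsoubterore/ → xwazarsoubeterore.
Rule 3 (final vowel raising): /e/ is a mid vowel in word-final position, so it raises to [i]. /xwazarsoubeterore/ → xwazarsoubeterori.

xwazarsoubeterori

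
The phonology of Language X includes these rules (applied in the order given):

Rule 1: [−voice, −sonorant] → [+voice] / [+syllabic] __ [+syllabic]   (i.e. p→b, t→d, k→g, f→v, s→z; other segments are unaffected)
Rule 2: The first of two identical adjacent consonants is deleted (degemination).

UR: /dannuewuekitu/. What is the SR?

Rule 1 (intervocalic voicing): /k/ is a voiceless obstruent between vowels /e/ and /i/, so it voices to [g]. /t/ is a voiceless obstruent between vowels /i/ and /u/, so it voices to [d]. /dannuewuekitu/ → dannuewuegidu.
Rule 2 (degemination): /nn/ is a geminate; the first /n/ deletes. /dannuewuegidu/ → danuewuegidu.

danuewuegidu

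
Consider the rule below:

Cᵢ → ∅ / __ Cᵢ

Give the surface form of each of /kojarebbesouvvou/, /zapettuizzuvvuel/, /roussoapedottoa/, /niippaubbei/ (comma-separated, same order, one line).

kojarebesouvou, zapetuizuvuel, rousoapedotoa, niipaubei

/kojarebbesouvvou/: /bb/ is a geminate; the first /b/ deletes. /vv/ is a geminate; the first /v/ deletes. → [kojarebesouvou].
/zapettuizzuvvuel/: /tt/ is a geminate; the first /t/ deletes. /zz/ is a geminate; the first /z/ deletes. /vv/ is a geminate; the first /v/ deletes. → [zapetuizuvuel].
/roussoapedottoa/: /ss/ is a geminate; the first /s/ deletes. /tt/ is a geminate; the first /t/ deletes. → [rousoapedotoa].
/niippaubbei/: /pp/ is a geminate; the first /p/ deletes. /bb/ is a geminate; the first /b/ deletes. → [niipaubei].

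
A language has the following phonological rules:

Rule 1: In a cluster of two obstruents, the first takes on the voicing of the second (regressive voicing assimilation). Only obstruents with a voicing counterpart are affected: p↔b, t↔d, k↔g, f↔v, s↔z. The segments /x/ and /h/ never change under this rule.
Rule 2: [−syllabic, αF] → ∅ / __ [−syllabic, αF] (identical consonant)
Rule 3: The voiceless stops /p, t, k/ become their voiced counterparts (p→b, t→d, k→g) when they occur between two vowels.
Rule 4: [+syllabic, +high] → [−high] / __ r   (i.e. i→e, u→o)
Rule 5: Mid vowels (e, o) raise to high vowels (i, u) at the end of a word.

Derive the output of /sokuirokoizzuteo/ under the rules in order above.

Rule 1 (regressive voicing assimilation): no segment meets the environment; /sokuirokoizzuteo/ is unchanged.
Rule 2 (degemination): /zz/ is a geminate; the first /z/ deletes. /sokuirokoizzuteo/ → sokuirokoizuteo.
Rule 3 (intervocalic voicing): /k/ is a voiceless stop between vowels /o/ and /u/, so it voices to [g]. /k/ is a voiceless stop between vowels /o/ and /o/, so it voices to [g]. /t/ is a voiceless stop between vowels /u/ and /e/, so it voices to [d]. /sokuirokoizuteo/ → soguirogoizudeo.
Rule 4 (pre-rhotic lowering): /i/ is a high vowel immediately before /r/, so it lowers to [e]. /soguirogoizudeo/ → soguerogoizudeo.
Rule 5 (final vowel raising): /o/ is a mid vowel in word-final position, so it raises to [u]. /soguerogoizudeo/ → soguerogoizudeu.

soguerogoizudeu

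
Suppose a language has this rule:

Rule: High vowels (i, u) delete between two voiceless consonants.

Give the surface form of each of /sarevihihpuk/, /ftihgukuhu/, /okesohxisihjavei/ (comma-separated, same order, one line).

/sarevihihpuk/: /i/ is a high vowel flanked by voiceless consonants /h/ and /h/, so it deletes. /u/ is a high vowel flanked by voiceless consonants /p/ and /k/, so it deletes. → [sarevihhpk].
/ftihgukuhu/: /i/ is a high vowel flanked by voiceless consonants /t/ and /h/, so it deletes. /u/ is a high vowel flanked by voiceless consonants /k/ and /h/, so it deletes. → [fthgukhu].
/okesohxisihjavei/: /i/ is a high vowel flanked by voiceless consonants /x/ and /s/, so it deletes. /i/ is a high vowel flanked by voiceless consonants /s/ and /h/, so it deletes. → [okesohxshjavei].

sarevihhpk, fthgukhu, okesohxshjavei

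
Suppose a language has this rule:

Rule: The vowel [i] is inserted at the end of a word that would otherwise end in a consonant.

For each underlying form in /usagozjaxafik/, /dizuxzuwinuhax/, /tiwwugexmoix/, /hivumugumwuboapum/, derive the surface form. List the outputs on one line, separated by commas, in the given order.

/usagozjaxafik/: the form ends in the consonant /k/, so [i] is inserted word-finally. → [usagozjaxafiki].
/dizuxzuwinuhax/: the form ends in the consonant /x/, so [i] is inserted word-finally. → [dizuxzuwinuhaxi].
/tiwwugexmoix/: the form ends in the consonant /x/, so [i] is inserted word-finally. → [tiwwugexmoixi].
/hivumugumwuboapum/: the form ends in the consonant /m/, so [i] is inserted word-finally. → [hivumugumwuboapumi].

usagozjaxafiki, dizuxzuwinuhaxi, tiwwugexmoixi, hivumugumwuboapumi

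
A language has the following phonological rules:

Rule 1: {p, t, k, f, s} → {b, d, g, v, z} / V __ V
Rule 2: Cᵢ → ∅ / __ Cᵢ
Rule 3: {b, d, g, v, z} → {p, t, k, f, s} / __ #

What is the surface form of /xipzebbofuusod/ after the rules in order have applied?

xipzebovuuzot

Rule 1 (intervocalic voicing): /f/ is a voiceless obstruent between vowels /o/ and /u/, so it voices to [v]. /s/ is a voiceless obstruent between vowels /u/ and /o/, so it voices to [z]. /xipzebbofuusod/ → xipzebbovuuzod.
Rule 2 (degemination): /bb/ is a geminate; the first /b/ deletes. /xipzebbovuuzod/ → xipzebovuuzod.
Rule 3 (final devoicing): /d/ is a voiced obstruent in word-final position, so it devoices to [t]. /xipzebovuuzod/ → xipzebovuuzot.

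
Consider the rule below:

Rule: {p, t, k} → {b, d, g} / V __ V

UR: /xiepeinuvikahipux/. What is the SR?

xiebeinuvigahibux

/p/ is a voiceless stop between vowels /e/ and /e/, so it voices to [b].
/k/ is a voiceless stop between vowels /i/ and /a/, so it voices to [g].
/p/ is a voiceless stop between vowels /i/ and /u/, so it voices to [b].
Surface form: [xiebeinuvigahibux].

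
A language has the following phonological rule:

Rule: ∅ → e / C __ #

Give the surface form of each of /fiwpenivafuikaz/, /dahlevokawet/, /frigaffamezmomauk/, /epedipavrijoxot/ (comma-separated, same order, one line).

/fiwpenivafuikaz/: the form ends in the consonant /z/, so [e] is inserted word-finally. → [fiwpenivafuikaze].
/dahlevokawet/: the form ends in the consonant /t/, so [e] is inserted word-finally. → [dahlevokawete].
/frigaffamezmomauk/: the form ends in the consonant /k/, so [e] is inserted word-finally. → [frigaffamezmomauke].
/epedipavrijoxot/: the form ends in the consonant /t/, so [e] is inserted word-finally. → [epedipavrijoxote].

fiwpenivafuikaze, dahlevokawete, frigaffamezmomauke, epedipavrijoxote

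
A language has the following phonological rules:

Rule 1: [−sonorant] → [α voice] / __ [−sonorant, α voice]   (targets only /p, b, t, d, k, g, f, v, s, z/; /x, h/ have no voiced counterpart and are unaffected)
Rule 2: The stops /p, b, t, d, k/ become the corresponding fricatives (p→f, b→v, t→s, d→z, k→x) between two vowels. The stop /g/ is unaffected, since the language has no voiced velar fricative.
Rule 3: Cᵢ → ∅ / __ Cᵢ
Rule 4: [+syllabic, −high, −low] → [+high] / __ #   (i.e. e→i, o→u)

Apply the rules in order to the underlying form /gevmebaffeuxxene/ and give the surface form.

gevmevafeuxeni

Rule 1 (regressive voicing assimilation): no segment meets the environment; /gevmebaffeuxxene/ is unchanged.
Rule 2 (intervocalic spirantization): /b/ is a stop between vowels /e/ and /a/, so it spirantizes to the fricative [v]. /gevmebaffeuxxene/ → gevmevaffeuxxene.
Rule 3 (degemination): /ff/ is a geminate; the first /f/ deletes. /xx/ is a geminate; the first /x/ deletes. /gevmevaffeuxxene/ → gevmevafeuxene.
Rule 4 (final vowel raising): /e/ is a mid vowel in word-final position, so it raises to [i]. /gevmevafeuxene/ → gevmevafeuxeni.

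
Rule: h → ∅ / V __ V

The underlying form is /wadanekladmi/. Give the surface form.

wadanekladmi

No segment of /wadanekladmi/ meets the structural description of the rule, so the form surfaces unchanged.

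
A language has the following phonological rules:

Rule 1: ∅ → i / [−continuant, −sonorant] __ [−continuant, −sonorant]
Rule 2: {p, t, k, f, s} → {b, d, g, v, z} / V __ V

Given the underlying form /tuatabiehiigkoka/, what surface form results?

Rule 1 (stop-cluster i-epenthesis): /g/ and /k/ form a stop–stop cluster, so [i] is inserted between them. /tuatabiehiigkoka/ → tuatabiehiigikoka.
Rule 2 (intervocalic voicing): /t/ is a voiceless obstruent between vowels /a/ and /a/, so it voices to [d]. /k/ is a voiceless obstruent between vowels /i/ and /o/, so it voices to [g]. /k/ is a voiceless obstruent between vowels /o/ and /a/, so it voices to [g]. /tuatabiehiigikoka/ → tuadabiehiigigoga.

tuadabiehiigigoga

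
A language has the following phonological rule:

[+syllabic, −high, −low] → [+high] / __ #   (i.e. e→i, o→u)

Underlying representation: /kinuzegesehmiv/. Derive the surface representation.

No segment of /kinuzegesehmiv/ meets the structural description of the rule, so the form surfaces unchanged.

kinuzegesehmiv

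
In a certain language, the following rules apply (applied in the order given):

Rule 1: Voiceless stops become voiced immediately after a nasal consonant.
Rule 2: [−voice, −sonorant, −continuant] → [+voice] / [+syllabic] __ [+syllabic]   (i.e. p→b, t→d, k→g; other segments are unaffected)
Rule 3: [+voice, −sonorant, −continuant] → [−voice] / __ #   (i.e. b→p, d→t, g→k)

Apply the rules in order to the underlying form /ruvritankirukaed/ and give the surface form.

Rule 1 (post-nasal voicing): /k/ is a voiceless stop immediately after the nasal /n/, so it voices to [g]. /ruvritankirukaed/ → ruvritangirukaed.
Rule 2 (intervocalic voicing): /t/ is a voiceless stop between vowels /i/ and /a/, so it voices to [d]. /k/ is a voiceless stop between vowels /u/ and /a/, so it voices to [g]. /ruvritangirukaed/ → ruvridangirugaed.
Rule 3 (final devoicing): /d/ is a voiced stop in word-final position, so it devoices to [t]. /ruvridangirugaed/ → ruvridangirugaet.

ruvridangirugaet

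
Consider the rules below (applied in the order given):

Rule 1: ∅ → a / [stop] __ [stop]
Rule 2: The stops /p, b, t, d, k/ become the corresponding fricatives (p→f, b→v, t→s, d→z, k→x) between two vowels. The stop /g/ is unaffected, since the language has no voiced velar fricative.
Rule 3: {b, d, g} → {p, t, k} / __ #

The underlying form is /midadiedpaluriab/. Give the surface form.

Rule 1 (stop-cluster a-epenthesis): /d/ and /p/ form a stop–stop cluster, so [a] is inserted between them. /midadiedpaluriab/ → midadiedapaluriab.
Rule 2 (intervocalic spirantization): /d/ is a stop between vowels /i/ and /a/, so it spirantizes to the fricative [z]. /d/ is a stop between vowels /a/ and /i/, so it spirantizes to the fricative [z]. /d/ is a stop between vowels /e/ and /a/, so it spirantizes to the fricative [z]. /p/ is a stop between vowels /a/ and /a/, so it spirantizes to the fricative [f]. /midadiedapaluriab/ → mizaziezafaluriab.
Rule 3 (final devoicing): /b/ is a voiced stop in word-final position, so it devoices to [p]. /mizaziezafaluriab/ → mizaziezafaluriap.

mizaziezafaluriap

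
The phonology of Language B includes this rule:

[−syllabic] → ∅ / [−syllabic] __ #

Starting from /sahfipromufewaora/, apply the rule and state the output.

sahfipromufewaora

No segment of /sahfipromufewaora/ meets the structural description of the rule, so the form surfaces unchanged.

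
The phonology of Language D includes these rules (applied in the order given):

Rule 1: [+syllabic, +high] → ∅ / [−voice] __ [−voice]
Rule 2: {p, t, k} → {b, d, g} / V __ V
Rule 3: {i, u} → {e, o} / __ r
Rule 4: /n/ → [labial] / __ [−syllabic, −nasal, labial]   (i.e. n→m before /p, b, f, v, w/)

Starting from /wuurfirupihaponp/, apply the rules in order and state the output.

Rule 1 (high vowel syncope): /i/ is a high vowel flanked by voiceless consonants /p/ and /h/, so it deletes. /wuurfirupihaponp/ → wuurfiruphaponp.
Rule 2 (intervocalic voicing): /p/ is a voiceless stop between vowels /a/ and /o/, so it voices to [b]. /wuurfiruphaponp/ → wuurfiruphabonp.
Rule 3 (pre-rhotic lowering): /u/ is a high vowel immediately before /r/, so it lowers to [o]. /i/ is a high vowel immediately before /r/, so it lowers to [e]. /wuurfiruphabonp/ → wuorferuphabonp.
Rule 4 (nasal place assimilation): /n/ precedes the labial consonant /p/, so it assimilates in place to [m]. /wuorferuphabonp/ → wuorferuphabomp.

wuorferuphabomp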